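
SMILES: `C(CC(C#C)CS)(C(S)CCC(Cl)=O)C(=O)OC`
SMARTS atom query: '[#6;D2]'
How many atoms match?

5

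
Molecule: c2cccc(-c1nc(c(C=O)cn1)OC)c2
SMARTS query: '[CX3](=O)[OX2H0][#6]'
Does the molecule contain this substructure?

The pattern [CX3](=O)[OX2H0][#6] describes a carbonyl carbon bonded to an oxygen that is itself bonded to carbon (no H on that O) — an ester.
The closest candidate here is a methoxy ether (-OCH3), but the ether oxygen is not adjacent to a C=O carbon. No other fragment satisfies the full query, so there is no match.

No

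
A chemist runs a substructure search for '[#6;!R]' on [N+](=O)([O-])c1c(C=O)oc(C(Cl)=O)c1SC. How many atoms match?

3

Check the 15 heavy atoms by environment: 1× o (aromatic, in 5-ring) → no; 4× c (aromatic, in 5-ring) → no; 3× C (acyclic) → match; 3× O (acyclic) → no; 1× Cl (acyclic) → no; 1× S (acyclic) → no; 1× N (charge +1, acyclic) → no; 1× O (charge -1, acyclic) → no.
That gives 3 matching atoms.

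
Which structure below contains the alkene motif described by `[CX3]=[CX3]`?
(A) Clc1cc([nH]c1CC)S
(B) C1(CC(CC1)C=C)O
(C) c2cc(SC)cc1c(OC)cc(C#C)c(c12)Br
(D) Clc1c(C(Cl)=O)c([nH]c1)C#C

B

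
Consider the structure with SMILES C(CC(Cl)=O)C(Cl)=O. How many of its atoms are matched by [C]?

The query [C] means: uppercase C matches aliphatic (non-aromatic) carbon only.
Check the 8 heavy atoms by environment: 4× C → match; 2× O → no; 2× Cl → no.
That gives 4 matching atoms.

4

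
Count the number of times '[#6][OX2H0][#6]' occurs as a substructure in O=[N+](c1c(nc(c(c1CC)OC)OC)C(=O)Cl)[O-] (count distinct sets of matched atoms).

2

[#6][OX2H0][#6] is the SMARTS for an ether: an aliphatic oxygen bridging two carbons with no H on the oxygen.
The molecule carries 2 separate instances of a methoxy ether (-OCH3) meeting every constraint; each maps to a distinct set of atoms, giving 2 matches.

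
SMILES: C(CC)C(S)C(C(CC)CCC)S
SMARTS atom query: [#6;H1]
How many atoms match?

3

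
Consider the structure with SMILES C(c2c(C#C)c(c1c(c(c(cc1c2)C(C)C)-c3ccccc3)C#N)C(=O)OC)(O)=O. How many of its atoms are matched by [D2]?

10

The query [D2] means: atom with exactly two heavy-atom neighbours.
Check the 30 heavy atoms by environment: 9× c (aromatic, D3) → no; 7× c (aromatic, D2) → match; 3× C (D3) → no; 4× C (D1) → no; 3× O (D1) → no; 1× O (D2) → match; 2× C (D2) → match; 1× N (D1) → no.
Summing the matching environments: 7 + 1 + 2 = 10 matching atoms.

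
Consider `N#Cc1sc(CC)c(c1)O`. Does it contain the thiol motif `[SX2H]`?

No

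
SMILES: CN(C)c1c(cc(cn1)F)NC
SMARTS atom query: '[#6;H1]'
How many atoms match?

2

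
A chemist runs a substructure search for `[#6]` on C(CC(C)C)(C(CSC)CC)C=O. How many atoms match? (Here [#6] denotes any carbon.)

11

The query [#6] means: #6 matches any atom with atomic number 6 (carbon, aromatic or aliphatic).
Check the 13 heavy atoms by environment: 11× C → match; 1× O → no; 1× S → no.
That gives 11 matching atoms.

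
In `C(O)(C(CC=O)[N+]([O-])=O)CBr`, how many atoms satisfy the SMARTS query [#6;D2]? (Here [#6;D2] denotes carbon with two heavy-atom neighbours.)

3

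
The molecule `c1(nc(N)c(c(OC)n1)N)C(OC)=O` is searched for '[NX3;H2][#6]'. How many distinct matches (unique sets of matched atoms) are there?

2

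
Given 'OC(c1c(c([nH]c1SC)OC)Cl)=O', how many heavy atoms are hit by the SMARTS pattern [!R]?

The query [!R] means: !R matches any atom not in a ring.
Check the 13 heavy atoms by environment: 1× n (aromatic, in 5-ring) → no; 4× c (aromatic, in 5-ring) → no; 1× S (acyclic) → match; 3× C (acyclic) → match; 1× Cl (acyclic) → match; 3× O (acyclic) → match.
Summing the matching environments: 1 + 3 + 1 + 3 = 8 matching atoms.

8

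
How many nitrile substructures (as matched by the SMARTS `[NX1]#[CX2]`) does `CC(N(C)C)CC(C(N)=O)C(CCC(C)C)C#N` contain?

1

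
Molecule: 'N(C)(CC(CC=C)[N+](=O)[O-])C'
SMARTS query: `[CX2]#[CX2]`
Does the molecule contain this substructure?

No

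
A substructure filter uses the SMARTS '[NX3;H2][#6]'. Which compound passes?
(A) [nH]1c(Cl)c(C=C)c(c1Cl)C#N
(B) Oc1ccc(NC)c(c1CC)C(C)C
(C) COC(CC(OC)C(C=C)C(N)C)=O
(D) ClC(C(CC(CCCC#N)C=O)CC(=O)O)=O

C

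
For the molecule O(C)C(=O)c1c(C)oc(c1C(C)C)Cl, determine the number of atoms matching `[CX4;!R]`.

5

The query [CX4;!R] means: aliphatic carbon with four total connections, not in a ring.
Check the 14 heavy atoms by environment: 1× o (aromatic, X2, in 5-ring) → no; 4× c (aromatic, X3, in 5-ring) → no; 5× C (X4, acyclic) → match; 1× Cl (X1, acyclic) → no; 1× C (X3, acyclic) → no; 1× O (X1, acyclic) → no; 1× O (X2, acyclic) → no.
That gives 5 matching atoms.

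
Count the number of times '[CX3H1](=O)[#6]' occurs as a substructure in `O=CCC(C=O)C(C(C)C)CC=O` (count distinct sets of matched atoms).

[CX3H1](=O)[#6] is the SMARTS for an aldehyde: an sp2 carbon with one H, double-bonded to O and single-bonded to carbon.
The molecule carries 3 separate instances of an aldehyde (-CHO) meeting every constraint; each maps to a distinct set of atoms, giving 3 matches.

3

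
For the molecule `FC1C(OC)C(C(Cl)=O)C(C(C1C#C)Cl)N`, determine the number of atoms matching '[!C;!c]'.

6

The query [!C;!c] means: neither aliphatic nor aromatic carbon — same as [!#6].
Check the 16 heavy atoms by environment: 10× C → no; 2× Cl → match; 1× N → match; 2× O → match; 1× F → match.
Summing the matching environments: 2 + 1 + 2 + 1 = 6 matching atoms.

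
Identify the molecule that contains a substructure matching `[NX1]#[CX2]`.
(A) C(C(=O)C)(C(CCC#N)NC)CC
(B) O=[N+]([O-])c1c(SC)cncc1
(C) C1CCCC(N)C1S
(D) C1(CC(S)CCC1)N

[NX1]#[CX2] describes a nitrogen triple-bonded to a two-connected carbon (a nitrile).
(A) contains a nitrile (-C#N), which satisfies every atom and bond constraint.
(B) has a nitro group (-[N+](=O)[O-]) but there is no C#N triple bond.
(C) has a primary amino group (-NH2) but the nitrogen is NX3 (three connections), not NX1 triple-bonded.
(D) has a primary amino group (-NH2) but the nitrogen is NX3 (three connections), not NX1 triple-bonded.
So the answer is (A).

A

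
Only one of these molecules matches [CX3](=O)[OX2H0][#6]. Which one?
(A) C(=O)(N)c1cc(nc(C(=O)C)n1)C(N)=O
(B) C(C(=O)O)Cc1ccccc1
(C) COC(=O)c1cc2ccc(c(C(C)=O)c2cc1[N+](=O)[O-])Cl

[CX3](=O)[OX2H0][#6] describes a carbonyl carbon bonded to an oxygen that is itself bonded to carbon (no H on that O) (an ester).
(A) has a primary amide (-C(=O)NH2) but the carbonyl is bonded to N, not to an O-C linkage.
(B) has a carboxylic acid group (-C(=O)OH) but the singly-bonded O carries H (OX2H1, not H0).
(C) contains a methyl-ester group (-C(=O)OCH3), which satisfies every atom and bond constraint.
So the answer is (C).

C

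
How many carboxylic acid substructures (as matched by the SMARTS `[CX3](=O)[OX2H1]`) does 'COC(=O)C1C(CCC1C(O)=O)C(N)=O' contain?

1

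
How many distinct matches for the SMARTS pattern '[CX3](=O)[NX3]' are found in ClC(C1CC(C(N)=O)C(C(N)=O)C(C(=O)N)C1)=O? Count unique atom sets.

3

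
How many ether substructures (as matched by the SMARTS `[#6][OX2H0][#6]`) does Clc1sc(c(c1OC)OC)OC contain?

3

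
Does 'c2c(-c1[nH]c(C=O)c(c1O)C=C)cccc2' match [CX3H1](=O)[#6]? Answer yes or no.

The pattern [CX3H1](=O)[#6] describes an sp2 carbon with one H, double-bonded to O and single-bonded to carbon — an aldehyde.
The molecule carries an aldehyde (-CHO), whose atoms satisfy every constraint of the query, so the pattern matches.

Yes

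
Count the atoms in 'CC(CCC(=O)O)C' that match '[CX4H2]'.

The query [CX4H2] means: sp3 carbon (X4) with exactly two hydrogens.
Check the 8 heavy atoms by environment: 2× C (H2, X4) → match; 1× C (H0, X3) → no; 1× O (H0, X1) → no; 1× O (H1, X2) → no; 1× C (H1, X4) → no; 2× C (H3, X4) → no.
That gives 2 matching atoms.

2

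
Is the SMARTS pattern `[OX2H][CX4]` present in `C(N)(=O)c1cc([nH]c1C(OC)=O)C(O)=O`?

No

The pattern [OX2H][CX4] describes a hydroxyl oxygen bound to an sp3 (X4) carbon — an aliphatic alcohol.
The closest candidate here is a carboxylic acid group (-C(=O)OH), but the -OH is on a CX3 carbonyl carbon, not a CX4 carbon. No other fragment satisfies the full query, so there is no match.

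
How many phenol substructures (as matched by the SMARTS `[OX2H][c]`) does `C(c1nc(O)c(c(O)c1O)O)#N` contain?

4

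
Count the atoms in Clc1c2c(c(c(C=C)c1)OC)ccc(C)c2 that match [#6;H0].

6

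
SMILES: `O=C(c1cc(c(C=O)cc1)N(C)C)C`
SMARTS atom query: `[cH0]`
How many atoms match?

3

Check the 14 heavy atoms by environment: 3× c (aromatic, H0) → match; 3× c (aromatic, H1) → no; 1× N (H0) → no; 3× C (H3) → no; 1× C (H0) → no; 2× O (H0) → no; 1× C (H1) → no.
That gives 3 matching atoms.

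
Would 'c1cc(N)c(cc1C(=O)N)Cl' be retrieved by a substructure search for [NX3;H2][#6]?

The pattern [NX3;H2][#6] describes a trivalent nitrogen with two H attached to carbon — a primary amine.
The molecule carries a primary amino group (-NH2), whose atoms satisfy every constraint of the query, so the pattern matches.

Yes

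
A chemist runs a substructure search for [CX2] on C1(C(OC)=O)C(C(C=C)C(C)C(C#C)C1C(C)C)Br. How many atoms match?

The query [CX2] means: C with X2: aliphatic carbon with exactly 2 total connections.
Check the 19 heavy atoms by environment: 11× C (X4) → no; 2× C (X2) → match; 3× C (X3) → no; 1× O (X1) → no; 1× O (X2) → no; 1× Br (X1) → no.
That gives 2 matching atoms.

2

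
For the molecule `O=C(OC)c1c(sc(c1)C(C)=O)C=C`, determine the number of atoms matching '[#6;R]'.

4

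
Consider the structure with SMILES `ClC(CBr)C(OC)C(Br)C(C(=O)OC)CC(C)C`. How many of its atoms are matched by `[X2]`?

2

The query [X2] means: any atom with exactly two total connections (bonds + H).
Check the 18 heavy atoms by environment: 11× C (X4) → no; 1× Cl (X1) → no; 1× C (X3) → no; 1× O (X1) → no; 2× O (X2) → match; 2× Br (X1) → no.
That gives 2 matching atoms.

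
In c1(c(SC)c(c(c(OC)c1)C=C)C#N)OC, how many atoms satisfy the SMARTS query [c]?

6

Check the 16 heavy atoms by environment: 6× c (aromatic) → match; 6× C → no; 2× O → no; 1× S → no; 1× N → no.
That gives 6 matching atoms.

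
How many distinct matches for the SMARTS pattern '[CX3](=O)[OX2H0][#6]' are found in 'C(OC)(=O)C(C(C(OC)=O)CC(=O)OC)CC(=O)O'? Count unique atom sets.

[CX3](=O)[OX2H0][#6] is the SMARTS for an ester: a carbonyl carbon bonded to an oxygen that is itself bonded to carbon (no H on that O).
The molecule carries 3 separate instances of a methyl-ester group (-C(=O)OCH3) meeting every constraint; each maps to a distinct set of atoms, giving 3 matches.

3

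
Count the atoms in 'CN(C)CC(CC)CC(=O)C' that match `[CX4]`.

The query [CX4] means: C with X4: aliphatic carbon with exactly 4 total connections (bonds + H).
Check the 11 heavy atoms by environment: 8× C (X4) → match; 1× C (X3) → no; 1× O (X1) → no; 1× N (X3) → no.
That gives 8 matching atoms.

8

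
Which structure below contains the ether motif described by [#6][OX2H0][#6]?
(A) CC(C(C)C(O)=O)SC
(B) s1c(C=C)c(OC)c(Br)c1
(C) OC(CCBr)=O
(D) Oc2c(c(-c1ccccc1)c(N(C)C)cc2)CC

[#6][OX2H0][#6] describes an aliphatic oxygen bridging two carbons with no H on the oxygen (an ether).
(A) has a carboxylic acid group (-C(=O)OH) but the -OH oxygen has H1; the =O is OX1, not OX2.
(B) contains a methoxy ether (-OCH3), which satisfies every atom and bond constraint.
(C) has a carboxylic acid group (-C(=O)OH) but the -OH oxygen has H1; the =O is OX1, not OX2.
(D) has a hydroxyl group (-OH) but the oxygen has H1, not H0 bridging two carbons.
So the answer is (B).

B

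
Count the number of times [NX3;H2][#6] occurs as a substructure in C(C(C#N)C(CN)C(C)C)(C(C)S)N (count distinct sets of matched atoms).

2

[NX3;H2][#6] is the SMARTS for a primary amine: a trivalent nitrogen with two H attached to carbon.
The molecule carries 2 separate instances of a primary amino group (-NH2) meeting every constraint; each maps to a distinct set of atoms, giving 2 matches.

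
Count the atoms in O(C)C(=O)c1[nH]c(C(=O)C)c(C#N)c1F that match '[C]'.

5

Check the 15 heavy atoms by environment: 1× n (aromatic) → no; 4× c (aromatic) → no; 1× F → no; 5× C → match; 1× N → no; 3× O → no.
That gives 5 matching atoms.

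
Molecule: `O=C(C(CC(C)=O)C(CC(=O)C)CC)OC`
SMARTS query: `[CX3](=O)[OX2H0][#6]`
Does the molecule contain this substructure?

Yes

The pattern [CX3](=O)[OX2H0][#6] describes a carbonyl carbon bonded to an oxygen that is itself bonded to carbon (no H on that O) — an ester.
The molecule carries a methyl-ester group (-C(=O)OCH3), whose atoms satisfy every constraint of the query, so the pattern matches.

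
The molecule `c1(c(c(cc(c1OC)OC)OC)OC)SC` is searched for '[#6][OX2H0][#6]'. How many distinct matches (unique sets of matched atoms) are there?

4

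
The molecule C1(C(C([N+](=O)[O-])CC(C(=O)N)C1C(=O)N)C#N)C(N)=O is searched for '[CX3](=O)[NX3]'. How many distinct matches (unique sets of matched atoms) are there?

3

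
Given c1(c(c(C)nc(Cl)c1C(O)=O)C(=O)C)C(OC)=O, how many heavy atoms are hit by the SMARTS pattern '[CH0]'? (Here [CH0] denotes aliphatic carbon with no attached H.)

Check the 18 heavy atoms by environment: 1× n (aromatic, H0) → no; 5× c (aromatic, H0) → no; 1× Cl (H0) → no; 3× C (H0) → match; 4× O (H0) → no; 1× O (H1) → no; 3× C (H3) → no.
That gives 3 matching atoms.

3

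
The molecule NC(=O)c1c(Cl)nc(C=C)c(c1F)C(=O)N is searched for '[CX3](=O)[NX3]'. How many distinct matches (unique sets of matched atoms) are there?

[CX3](=O)[NX3] is the SMARTS for an amide: a carbonyl carbon bonded to a trivalent nitrogen.
The molecule carries 2 separate instances of a primary amide (-C(=O)NH2) meeting every constraint; each maps to a distinct set of atoms, giving 2 matches.

2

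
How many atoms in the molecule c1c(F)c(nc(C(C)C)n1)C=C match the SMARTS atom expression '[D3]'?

Check the 12 heavy atoms by environment: 2× n (aromatic, D2) → no; 3× c (aromatic, D3) → match; 1× c (aromatic, D2) → no; 1× F (D1) → no; 1× C (D2) → no; 3× C (D1) → no; 1× C (D3) → match.
Summing the matching environments: 3 + 1 = 4 matching atoms.

4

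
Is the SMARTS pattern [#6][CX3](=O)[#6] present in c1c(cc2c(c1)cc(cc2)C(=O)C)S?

Yes

The pattern [#6][CX3](=O)[#6] describes a carbonyl carbon (no H) flanked by two carbons — a ketone.
The molecule carries an acetyl/ketone group (-C(=O)CH3), whose atoms satisfy every constraint of the query, so the pattern matches.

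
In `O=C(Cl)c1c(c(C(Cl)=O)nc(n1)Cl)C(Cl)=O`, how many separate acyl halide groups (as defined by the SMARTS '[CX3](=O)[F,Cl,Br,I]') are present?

3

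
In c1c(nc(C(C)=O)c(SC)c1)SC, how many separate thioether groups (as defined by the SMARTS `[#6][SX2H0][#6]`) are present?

[#6][SX2H0][#6] is the SMARTS for a thioether: an aliphatic sulfur bridging two carbons with no H on the sulfur.
The molecule carries 2 separate instances of a methylthio ether (-SCH3) meeting every constraint; each maps to a distinct set of atoms, giving 2 matches.

2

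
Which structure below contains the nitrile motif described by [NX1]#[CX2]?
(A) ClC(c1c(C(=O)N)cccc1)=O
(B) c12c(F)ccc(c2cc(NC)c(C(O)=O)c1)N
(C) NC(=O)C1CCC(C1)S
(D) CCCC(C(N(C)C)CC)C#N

[NX1]#[CX2] describes a nitrogen triple-bonded to a two-connected carbon (a nitrile).
(A) has a primary amide (-C(=O)NH2) but the nitrogen is NX3, not NX1.
(B) has a primary amino group (-NH2) but the nitrogen is NX3 (three connections), not NX1 triple-bonded.
(C) has a primary amide (-C(=O)NH2) but the nitrogen is NX3, not NX1.
(D) contains a nitrile (-C#N), which satisfies every atom and bond constraint.
So the answer is (D).

D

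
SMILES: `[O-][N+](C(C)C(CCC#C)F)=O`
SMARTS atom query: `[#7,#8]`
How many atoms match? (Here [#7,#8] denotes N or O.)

3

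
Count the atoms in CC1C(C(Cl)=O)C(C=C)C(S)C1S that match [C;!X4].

3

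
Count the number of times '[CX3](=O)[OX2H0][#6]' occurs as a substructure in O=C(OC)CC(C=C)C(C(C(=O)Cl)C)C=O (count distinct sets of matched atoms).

1

[CX3](=O)[OX2H0][#6] is the SMARTS for an ester: a carbonyl carbon bonded to an oxygen that is itself bonded to carbon (no H on that O).
Exactly one fragment in the molecule meets all constraints, giving 1 match.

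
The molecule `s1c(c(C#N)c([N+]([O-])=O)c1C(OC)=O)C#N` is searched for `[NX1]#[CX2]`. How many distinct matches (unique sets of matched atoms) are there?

2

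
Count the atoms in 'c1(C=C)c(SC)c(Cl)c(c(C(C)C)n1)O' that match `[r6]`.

6

The query [r6] means: r6 matches atoms in a six-membered ring.
Check the 15 heavy atoms by environment: 1× n (aromatic, in 6-ring) → match; 5× c (aromatic, in 6-ring) → match; 1× O (acyclic) → no; 1× S (acyclic) → no; 6× C (acyclic) → no; 1× Cl (acyclic) → no.
Summing the matching environments: 1 + 5 = 6 matching atoms.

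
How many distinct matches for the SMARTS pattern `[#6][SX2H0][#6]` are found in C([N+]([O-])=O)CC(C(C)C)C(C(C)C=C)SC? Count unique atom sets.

[#6][SX2H0][#6] is the SMARTS for a thioether: an aliphatic sulfur bridging two carbons with no H on the sulfur.
Exactly one fragment in the molecule meets all constraints, giving 1 match.

1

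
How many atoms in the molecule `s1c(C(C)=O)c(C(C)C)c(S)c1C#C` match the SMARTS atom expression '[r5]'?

Check the 14 heavy atoms by environment: 1× s (aromatic, in 5-ring) → match; 4× c (aromatic, in 5-ring) → match; 7× C (acyclic) → no; 1× O (acyclic) → no; 1× S (acyclic) → no.
Summing the matching environments: 1 + 4 = 5 matching atoms.

5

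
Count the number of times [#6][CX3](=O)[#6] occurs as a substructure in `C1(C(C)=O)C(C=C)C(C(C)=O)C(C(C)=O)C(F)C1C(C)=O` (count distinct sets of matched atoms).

[#6][CX3](=O)[#6] is the SMARTS for a ketone: a carbonyl carbon (no H) flanked by two carbons.
The molecule carries 4 separate instances of an acetyl/ketone group (-C(=O)CH3) meeting every constraint; each maps to a distinct set of atoms, giving 4 matches.

4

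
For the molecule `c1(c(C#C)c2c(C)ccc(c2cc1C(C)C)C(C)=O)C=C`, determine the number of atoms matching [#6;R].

The query [#6;R] means: carbon that is part of a ring.
Check the 21 heavy atoms by environment: 10× c (aromatic, in 6-ring) → match; 10× C (acyclic) → no; 1× O (acyclic) → no.
That gives 10 matching atoms.

10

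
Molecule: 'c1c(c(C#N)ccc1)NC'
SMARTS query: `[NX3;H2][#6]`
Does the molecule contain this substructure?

The pattern [NX3;H2][#6] describes a trivalent nitrogen with two H attached to carbon — a primary amine.
The closest candidate here is a nitrile (-C#N), but the nitrogen is NX1 (triple-bonded), not NX3 with two H. No other fragment satisfies the full query, so there is no match.

No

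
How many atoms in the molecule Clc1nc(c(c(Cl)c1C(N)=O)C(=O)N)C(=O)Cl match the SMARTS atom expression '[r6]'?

6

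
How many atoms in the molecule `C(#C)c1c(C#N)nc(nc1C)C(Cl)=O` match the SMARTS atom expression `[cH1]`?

The query [cH1] means: aromatic carbon bearing exactly one hydrogen.
Check the 14 heavy atoms by environment: 2× n (aromatic, H0) → no; 4× c (aromatic, H0) → no; 1× C (H3) → no; 3× C (H0) → no; 1× N (H0) → no; 1× C (H1) → no; 1× O (H0) → no; 1× Cl (H0) → no.
No environment satisfies the query, so 0 matching atoms.

0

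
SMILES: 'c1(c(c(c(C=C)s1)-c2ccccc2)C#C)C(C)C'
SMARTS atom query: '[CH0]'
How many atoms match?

1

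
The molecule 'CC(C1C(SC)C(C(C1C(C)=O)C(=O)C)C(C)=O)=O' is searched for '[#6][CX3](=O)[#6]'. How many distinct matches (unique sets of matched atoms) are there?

[#6][CX3](=O)[#6] is the SMARTS for a ketone: a carbonyl carbon (no H) flanked by two carbons.
The molecule carries 4 separate instances of an acetyl/ketone group (-C(=O)CH3) meeting every constraint; each maps to a distinct set of atoms, giving 4 matches.

4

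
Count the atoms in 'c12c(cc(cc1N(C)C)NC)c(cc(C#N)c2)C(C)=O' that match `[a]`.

10

The query [a] means: a matches any aromatic atom.
Check the 20 heavy atoms by environment: 10× c (aromatic) → match; 6× C → no; 3× N → no; 1× O → no.
That gives 10 matching atoms.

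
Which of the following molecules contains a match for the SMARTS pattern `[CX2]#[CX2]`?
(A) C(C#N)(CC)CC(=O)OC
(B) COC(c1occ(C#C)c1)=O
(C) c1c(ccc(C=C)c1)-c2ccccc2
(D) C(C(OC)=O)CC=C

[CX2]#[CX2] describes a carbon-carbon triple bond (an alkyne).
(A) has a nitrile (-C#N) but the triple bond is C#N, not C#C.
(B) contains an ethynyl group (-C#CH), which satisfies every atom and bond constraint.
(C) has a vinyl group (-CH=CH2) but the C=C is a double bond; both carbons are CX3, not CX2.
(D) has a vinyl group (-CH=CH2) but the C=C is a double bond; both carbons are CX3, not CX2.
So the answer is (B).

B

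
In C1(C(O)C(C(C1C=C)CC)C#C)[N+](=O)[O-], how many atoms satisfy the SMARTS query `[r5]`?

5

Check the 15 heavy atoms by environment: 5× C (in 5-ring) → match; 2× O (acyclic) → no; 6× C (acyclic) → no; 1× N (charge +1, acyclic) → no; 1× O (charge -1, acyclic) → no.
That gives 5 matching atoms.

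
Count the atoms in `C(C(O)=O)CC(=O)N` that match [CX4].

2

Check the 8 heavy atoms by environment: 2× C (X4) → match; 2× C (X3) → no; 2× O (X1) → no; 1× N (X3) → no; 1× O (X2) → no.
That gives 2 matching atoms.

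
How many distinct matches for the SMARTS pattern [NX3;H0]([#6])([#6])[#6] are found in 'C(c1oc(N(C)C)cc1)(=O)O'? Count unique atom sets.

1

[NX3;H0]([#6])([#6])[#6] is the SMARTS for a tertiary amine: a trivalent nitrogen with no H, bonded to three carbons.
Exactly one fragment in the molecule meets all constraints, giving 1 match.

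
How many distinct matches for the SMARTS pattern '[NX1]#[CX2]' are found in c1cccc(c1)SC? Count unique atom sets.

0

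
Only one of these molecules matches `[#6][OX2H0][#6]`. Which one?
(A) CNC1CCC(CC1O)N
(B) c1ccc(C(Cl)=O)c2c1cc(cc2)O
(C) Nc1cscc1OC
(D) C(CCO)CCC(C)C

C

[#6][OX2H0][#6] describes an aliphatic oxygen bridging two carbons with no H on the oxygen (an ether).
(A) has a hydroxyl group (-OH) but the oxygen has H1, not H0 bridging two carbons.
(B) has a hydroxyl group (-OH) but the oxygen has H1, not H0 bridging two carbons.
(C) contains a methoxy ether (-OCH3), which satisfies every atom and bond constraint.
(D) has a hydroxyl group (-OH) but the oxygen has H1, not H0 bridging two carbons.
So the answer is (C).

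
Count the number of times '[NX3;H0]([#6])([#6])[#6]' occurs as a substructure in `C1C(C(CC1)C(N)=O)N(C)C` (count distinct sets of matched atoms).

1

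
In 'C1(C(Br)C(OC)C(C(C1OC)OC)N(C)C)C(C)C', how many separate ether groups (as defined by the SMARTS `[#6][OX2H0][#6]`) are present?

3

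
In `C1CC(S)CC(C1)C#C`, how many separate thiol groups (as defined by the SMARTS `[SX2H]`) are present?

1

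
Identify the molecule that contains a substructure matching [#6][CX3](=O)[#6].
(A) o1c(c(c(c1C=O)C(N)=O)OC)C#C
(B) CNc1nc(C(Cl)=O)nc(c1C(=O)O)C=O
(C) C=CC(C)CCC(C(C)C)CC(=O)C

[#6][CX3](=O)[#6] describes a carbonyl carbon (no H) flanked by two carbons (a ketone).
(A) has an aldehyde (-CHO) but the carbonyl carbon has H1, so it is not flanked by two carbons.
(B) has an aldehyde (-CHO) but the carbonyl carbon has H1, so it is not flanked by two carbons.
(C) contains an acetyl/ketone group (-C(=O)CH3), which satisfies every atom and bond constraint.
So the answer is (C).

C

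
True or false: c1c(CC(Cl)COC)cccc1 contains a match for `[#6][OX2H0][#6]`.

True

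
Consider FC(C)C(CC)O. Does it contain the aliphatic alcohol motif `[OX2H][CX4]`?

Yes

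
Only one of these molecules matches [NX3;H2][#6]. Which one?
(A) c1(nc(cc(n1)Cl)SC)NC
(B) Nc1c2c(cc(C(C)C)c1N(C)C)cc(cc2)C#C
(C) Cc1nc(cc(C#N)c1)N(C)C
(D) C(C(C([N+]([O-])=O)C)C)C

[NX3;H2][#6] describes a trivalent nitrogen with two H attached to carbon (a primary amine).
(A) has an N-methylamino group (-NHCH3) but the nitrogen bears two carbons and only one H (H1), not H2.
(B) contains a primary amino group (-NH2), which satisfies every atom and bond constraint.
(C) has a nitrile (-C#N) but the nitrogen is NX1 (triple-bonded), not NX3 with two H.
(D) has a nitro group (-[N+](=O)[O-]) but the nitrogen is [N+] with no H, not NX3H2.
So the answer is (B).

B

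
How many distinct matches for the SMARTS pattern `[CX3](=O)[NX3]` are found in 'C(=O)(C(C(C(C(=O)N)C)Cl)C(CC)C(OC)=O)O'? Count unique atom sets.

1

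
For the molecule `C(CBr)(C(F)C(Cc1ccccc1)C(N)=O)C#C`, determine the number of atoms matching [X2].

2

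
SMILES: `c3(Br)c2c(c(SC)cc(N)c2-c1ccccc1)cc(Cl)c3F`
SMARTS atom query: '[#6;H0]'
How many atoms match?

The query [#6;H0] means: any carbon with no attached hydrogen.
Check the 22 heavy atoms by environment: 9× c (aromatic, H0) → match; 7× c (aromatic, H1) → no; 1× F (H0) → no; 1× N (H2) → no; 1× Br (H0) → no; 1× Cl (H0) → no; 1× S (H0) → no; 1× C (H3) → no.
That gives 9 matching atoms.

9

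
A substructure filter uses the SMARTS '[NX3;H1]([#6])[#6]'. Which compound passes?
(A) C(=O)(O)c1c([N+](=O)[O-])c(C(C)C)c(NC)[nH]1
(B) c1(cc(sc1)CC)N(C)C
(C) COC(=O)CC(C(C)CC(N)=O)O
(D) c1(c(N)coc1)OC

[NX3;H1]([#6])[#6] describes a trivalent nitrogen with one H, bonded to two carbons (a secondary amine).
(A) contains an N-methylamino group (-NHCH3), which satisfies every atom and bond constraint.
(B) has a dimethylamino group (-N(CH3)2) but the nitrogen has H0, not H1.
(C) has a primary amide (-C(=O)NH2) but the -C(=O)NH2 nitrogen has H2, not H1.
(D) has a primary amino group (-NH2) but the nitrogen has H2 and only one carbon neighbour.
So the answer is (A).

A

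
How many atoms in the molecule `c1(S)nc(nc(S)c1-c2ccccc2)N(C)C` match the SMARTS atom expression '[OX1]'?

0

The query [OX1] means: aliphatic oxygen with one total connection — typically a carbonyl =O or an oxide.
Check the 17 heavy atoms by environment: 2× n (aromatic, X2) → no; 10× c (aromatic, X3) → no; 1× N (X3) → no; 2× C (X4) → no; 2× S (X2) → no.
No environment satisfies the query, so 0 matching atoms.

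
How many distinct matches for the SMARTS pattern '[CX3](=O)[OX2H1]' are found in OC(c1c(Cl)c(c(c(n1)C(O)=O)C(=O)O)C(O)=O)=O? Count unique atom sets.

4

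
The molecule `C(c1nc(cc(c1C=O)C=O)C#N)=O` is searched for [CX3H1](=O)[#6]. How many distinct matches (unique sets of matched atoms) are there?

3

[CX3H1](=O)[#6] is the SMARTS for an aldehyde: an sp2 carbon with one H, double-bonded to O and single-bonded to carbon.
The molecule carries 3 separate instances of an aldehyde (-CHO) meeting every constraint; each maps to a distinct set of atoms, giving 3 matches.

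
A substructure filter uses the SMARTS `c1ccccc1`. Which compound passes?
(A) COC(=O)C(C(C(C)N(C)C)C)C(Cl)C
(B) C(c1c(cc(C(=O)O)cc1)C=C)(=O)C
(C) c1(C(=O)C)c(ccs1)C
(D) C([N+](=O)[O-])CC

B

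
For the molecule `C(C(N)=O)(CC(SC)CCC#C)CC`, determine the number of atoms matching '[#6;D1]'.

3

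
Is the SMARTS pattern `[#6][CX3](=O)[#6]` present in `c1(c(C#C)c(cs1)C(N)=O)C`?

No

The pattern [#6][CX3](=O)[#6] describes a carbonyl carbon (no H) flanked by two carbons — a ketone.
The closest candidate here is a primary amide (-C(=O)NH2), but one neighbour of the carbonyl carbon is N, not C. No other fragment satisfies the full query, so there is no match.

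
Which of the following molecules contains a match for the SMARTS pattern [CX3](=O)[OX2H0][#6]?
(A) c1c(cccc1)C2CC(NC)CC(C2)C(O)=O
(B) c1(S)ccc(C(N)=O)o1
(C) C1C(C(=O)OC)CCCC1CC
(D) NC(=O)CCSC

C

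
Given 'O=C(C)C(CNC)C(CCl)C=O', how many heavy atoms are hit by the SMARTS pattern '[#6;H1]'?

3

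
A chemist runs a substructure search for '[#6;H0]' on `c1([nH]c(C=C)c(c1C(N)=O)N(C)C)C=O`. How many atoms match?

5

The query [#6;H0] means: any carbon with no attached hydrogen.
Check the 15 heavy atoms by environment: 1× n (aromatic, H1) → no; 4× c (aromatic, H0) → match; 2× C (H1) → no; 2× O (H0) → no; 1× N (H0) → no; 2× C (H3) → no; 1× C (H0) → match; 1× N (H2) → no; 1× C (H2) → no.
Summing the matching environments: 4 + 1 = 5 matching atoms.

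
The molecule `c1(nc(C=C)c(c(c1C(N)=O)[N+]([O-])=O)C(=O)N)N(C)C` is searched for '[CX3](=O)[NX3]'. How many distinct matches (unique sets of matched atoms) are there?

2

[CX3](=O)[NX3] is the SMARTS for an amide: a carbonyl carbon bonded to a trivalent nitrogen.
The molecule carries 2 separate instances of a primary amide (-C(=O)NH2) meeting every constraint; each maps to a distinct set of atoms, giving 2 matches.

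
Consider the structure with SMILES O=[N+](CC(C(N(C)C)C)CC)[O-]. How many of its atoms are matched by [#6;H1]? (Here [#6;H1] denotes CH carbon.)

2

The query [#6;H1] means: any carbon bearing exactly one hydrogen.
Check the 12 heavy atoms by environment: 4× C (H3) → no; 2× C (H1) → match; 2× C (H2) → no; 1× N (charge +1, H0) → no; 1× O (charge -1, H0) → no; 1× O (H0) → no; 1× N (H0) → no.
That gives 2 matching atoms.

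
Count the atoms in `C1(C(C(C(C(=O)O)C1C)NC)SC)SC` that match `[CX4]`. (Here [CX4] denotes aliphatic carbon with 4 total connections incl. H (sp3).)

The query [CX4] means: C with X4: aliphatic carbon with exactly 4 total connections (bonds + H).
Check the 15 heavy atoms by environment: 9× C (X4) → match; 1× N (X3) → no; 2× S (X2) → no; 1× C (X3) → no; 1× O (X1) → no; 1× O (X2) → no.
That gives 9 matching atoms.

9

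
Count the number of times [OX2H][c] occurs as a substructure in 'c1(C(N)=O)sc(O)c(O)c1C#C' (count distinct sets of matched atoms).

2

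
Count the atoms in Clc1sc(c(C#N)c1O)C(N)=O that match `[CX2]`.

1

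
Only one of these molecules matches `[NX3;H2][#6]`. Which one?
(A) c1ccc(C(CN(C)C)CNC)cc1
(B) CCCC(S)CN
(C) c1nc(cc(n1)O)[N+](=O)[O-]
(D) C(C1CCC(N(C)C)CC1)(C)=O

B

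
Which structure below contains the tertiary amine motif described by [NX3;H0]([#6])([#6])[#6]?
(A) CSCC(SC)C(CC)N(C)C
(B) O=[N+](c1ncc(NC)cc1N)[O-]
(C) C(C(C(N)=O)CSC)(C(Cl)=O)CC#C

A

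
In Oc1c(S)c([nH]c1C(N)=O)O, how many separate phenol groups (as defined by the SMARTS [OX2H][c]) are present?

2

[OX2H][c] is the SMARTS for a phenol: a hydroxyl oxygen attached to an aromatic carbon.
The molecule carries 2 separate instances of a hydroxyl group (-OH) meeting every constraint; each maps to a distinct set of atoms, giving 2 matches.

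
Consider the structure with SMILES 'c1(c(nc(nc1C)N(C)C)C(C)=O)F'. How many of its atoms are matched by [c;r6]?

The query [c;r6] means: aromatic carbon that belongs to a six-membered ring.
Check the 14 heavy atoms by environment: 2× n (aromatic, in 6-ring) → no; 4× c (aromatic, in 6-ring) → match; 1× F (acyclic) → no; 1× N (acyclic) → no; 5× C (acyclic) → no; 1× O (acyclic) → no.
That gives 4 matching atoms.

4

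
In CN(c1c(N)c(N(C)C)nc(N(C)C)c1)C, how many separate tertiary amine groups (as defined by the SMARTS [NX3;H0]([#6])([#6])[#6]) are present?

3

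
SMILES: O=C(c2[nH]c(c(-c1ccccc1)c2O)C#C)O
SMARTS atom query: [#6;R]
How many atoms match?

The query [#6;R] means: carbon that is part of a ring.
Check the 17 heavy atoms by environment: 1× n (aromatic, in 5-ring) → no; 4× c (aromatic, in 5-ring) → match; 3× O (acyclic) → no; 6× c (aromatic, in 6-ring) → match; 3× C (acyclic) → no.
Summing the matching environments: 4 + 6 = 10 matching atoms.

10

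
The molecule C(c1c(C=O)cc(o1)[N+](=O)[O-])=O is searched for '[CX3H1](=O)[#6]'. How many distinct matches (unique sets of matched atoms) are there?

2

[CX3H1](=O)[#6] is the SMARTS for an aldehyde: an sp2 carbon with one H, double-bonded to O and single-bonded to carbon.
The molecule carries 2 separate instances of an aldehyde (-CHO) meeting every constraint; each maps to a distinct set of atoms, giving 2 matches.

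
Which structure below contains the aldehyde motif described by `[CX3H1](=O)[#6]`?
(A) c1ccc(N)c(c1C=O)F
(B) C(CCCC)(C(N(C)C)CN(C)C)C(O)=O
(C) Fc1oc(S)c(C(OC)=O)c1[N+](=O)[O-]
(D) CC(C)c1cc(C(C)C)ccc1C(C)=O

A

[CX3H1](=O)[#6] describes an sp2 carbon with one H, double-bonded to O and single-bonded to carbon (an aldehyde).
(A) contains an aldehyde (-CHO), which satisfies every atom and bond constraint.
(B) has a carboxylic acid group (-C(=O)OH) but the carbonyl carbon has H0 and is bonded to O, not H1.
(C) has a methyl-ester group (-C(=O)OCH3) but the carbonyl carbon has H0, not H1.
(D) has an acetyl/ketone group (-C(=O)CH3) but the carbonyl carbon has H0 (two carbon neighbours), not H1.
So the answer is (A).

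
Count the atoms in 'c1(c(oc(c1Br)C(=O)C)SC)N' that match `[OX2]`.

0

The query [OX2] means: aliphatic oxygen with two total connections — ether, hydroxyl, or ester single-bond O.
Check the 12 heavy atoms by environment: 1× o (aromatic, X2) → no; 4× c (aromatic, X3) → no; 1× S (X2) → no; 2× C (X4) → no; 1× N (X3) → no; 1× Br (X1) → no; 1× C (X3) → no; 1× O (X1) → no.
No environment satisfies the query, so 0 matching atoms.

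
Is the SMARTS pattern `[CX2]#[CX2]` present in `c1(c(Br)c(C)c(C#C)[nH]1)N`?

The pattern [CX2]#[CX2] describes a carbon-carbon triple bond — an alkyne.
The molecule carries an ethynyl group (-C#CH), whose atoms satisfy every constraint of the query, so the pattern matches.

Yes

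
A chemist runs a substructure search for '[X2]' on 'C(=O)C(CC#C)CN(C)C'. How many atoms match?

The query [X2] means: any atom with exactly two total connections (bonds + H).
Check the 10 heavy atoms by environment: 5× C (X4) → no; 1× N (X3) → no; 2× C (X2) → match; 1× C (X3) → no; 1× O (X1) → no.
That gives 2 matching atoms.

2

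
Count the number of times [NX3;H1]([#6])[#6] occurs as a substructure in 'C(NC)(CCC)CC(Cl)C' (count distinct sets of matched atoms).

1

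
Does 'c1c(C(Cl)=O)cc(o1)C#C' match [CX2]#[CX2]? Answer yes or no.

Yes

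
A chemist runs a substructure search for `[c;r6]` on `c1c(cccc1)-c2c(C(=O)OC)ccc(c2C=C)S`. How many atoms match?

The query [c;r6] means: aromatic carbon that belongs to a six-membered ring.
Check the 19 heavy atoms by environment: 12× c (aromatic, in 6-ring) → match; 4× C (acyclic) → no; 1× S (acyclic) → no; 2× O (acyclic) → no.
That gives 12 matching atoms.

12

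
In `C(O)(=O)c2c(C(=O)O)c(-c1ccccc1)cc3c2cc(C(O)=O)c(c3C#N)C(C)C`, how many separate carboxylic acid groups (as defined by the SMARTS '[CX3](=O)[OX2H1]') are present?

[CX3](=O)[OX2H1] is the SMARTS for a carboxylic acid: an sp2 carbon double-bonded to O and single-bonded to an -OH oxygen.
The molecule carries 3 separate instances of a carboxylic acid group (-C(=O)OH) meeting every constraint; each maps to a distinct set of atoms, giving 3 matches.

3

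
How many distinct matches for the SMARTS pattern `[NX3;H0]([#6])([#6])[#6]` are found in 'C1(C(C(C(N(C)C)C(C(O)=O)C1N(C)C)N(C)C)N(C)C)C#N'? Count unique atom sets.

4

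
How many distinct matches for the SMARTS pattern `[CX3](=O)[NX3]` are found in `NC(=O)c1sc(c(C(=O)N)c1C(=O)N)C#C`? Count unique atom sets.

3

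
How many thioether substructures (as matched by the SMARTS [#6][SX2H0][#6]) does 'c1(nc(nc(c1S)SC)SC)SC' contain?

[#6][SX2H0][#6] is the SMARTS for a thioether: an aliphatic sulfur bridging two carbons with no H on the sulfur.
The molecule carries 3 separate instances of a methylthio ether (-SCH3) meeting every constraint; each maps to a distinct set of atoms, giving 3 matches.

3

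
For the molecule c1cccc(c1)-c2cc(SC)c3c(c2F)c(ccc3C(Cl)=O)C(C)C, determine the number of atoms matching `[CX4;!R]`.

4

The query [CX4;!R] means: aliphatic carbon with four total connections, not in a ring.
Check the 25 heavy atoms by environment: 16× c (aromatic, X3, in 6-ring) → no; 1× F (X1, acyclic) → no; 1× C (X3, acyclic) → no; 1× O (X1, acyclic) → no; 1× Cl (X1, acyclic) → no; 4× C (X4, acyclic) → match; 1× S (X2, acyclic) → no.
That gives 4 matching atoms.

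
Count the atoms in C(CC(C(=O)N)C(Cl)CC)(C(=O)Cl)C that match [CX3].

2

The query [CX3] means: C with X3: aliphatic carbon with exactly 3 total connections.
Check the 14 heavy atoms by environment: 7× C (X4) → no; 2× Cl (X1) → no; 2× C (X3) → match; 2× O (X1) → no; 1× N (X3) → no.
That gives 2 matching atoms.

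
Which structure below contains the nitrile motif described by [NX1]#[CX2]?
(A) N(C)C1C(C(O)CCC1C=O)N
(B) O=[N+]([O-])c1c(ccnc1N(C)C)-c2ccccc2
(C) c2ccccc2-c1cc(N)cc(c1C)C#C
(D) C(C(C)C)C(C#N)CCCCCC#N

D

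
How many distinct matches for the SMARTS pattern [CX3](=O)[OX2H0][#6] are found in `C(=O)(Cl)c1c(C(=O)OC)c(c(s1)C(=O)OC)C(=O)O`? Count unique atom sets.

2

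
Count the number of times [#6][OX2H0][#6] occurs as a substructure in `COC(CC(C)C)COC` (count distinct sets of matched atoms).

2

[#6][OX2H0][#6] is the SMARTS for an ether: an aliphatic oxygen bridging two carbons with no H on the oxygen.
The molecule carries 2 separate instances of a methoxy ether (-OCH3) meeting every constraint; each maps to a distinct set of atoms, giving 2 matches.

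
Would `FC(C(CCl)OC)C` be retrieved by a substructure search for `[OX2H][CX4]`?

No

The pattern [OX2H][CX4] describes a hydroxyl oxygen bound to an sp3 (X4) carbon — an aliphatic alcohol.
The closest candidate here is a methoxy ether (-OCH3), but the oxygen has H0 (ether), not H1. No other fragment satisfies the full query, so there is no match.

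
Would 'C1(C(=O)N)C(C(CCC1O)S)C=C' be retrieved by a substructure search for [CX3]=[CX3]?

The pattern [CX3]=[CX3] describes a non-aromatic C=C double bond between two sp2 carbons — an alkene.
The molecule carries a vinyl group (-CH=CH2), whose atoms satisfy every constraint of the query, so the pattern matches.

Yes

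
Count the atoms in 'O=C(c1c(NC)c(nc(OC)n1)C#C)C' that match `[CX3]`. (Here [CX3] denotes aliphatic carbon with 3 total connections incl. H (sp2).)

1

The query [CX3] means: C with X3: aliphatic carbon with exactly 3 total connections.
Check the 15 heavy atoms by environment: 2× n (aromatic, X2) → no; 4× c (aromatic, X3) → no; 1× O (X2) → no; 3× C (X4) → no; 1× N (X3) → no; 1× C (X3) → match; 1× O (X1) → no; 2× C (X2) → no.
That gives 1 matching atom.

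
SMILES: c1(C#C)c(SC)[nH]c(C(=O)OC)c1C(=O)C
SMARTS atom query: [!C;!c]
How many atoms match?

The query [!C;!c] means: neither aliphatic nor aromatic carbon — same as [!#6].
Check the 16 heavy atoms by environment: 1× n (aromatic) → match; 4× c (aromatic) → no; 7× C → no; 3× O → match; 1× S → match.
Summing the matching environments: 1 + 3 + 1 = 5 matching atoms.

5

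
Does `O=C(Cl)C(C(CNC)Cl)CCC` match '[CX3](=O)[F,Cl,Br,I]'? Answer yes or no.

Yes

The pattern [CX3](=O)[F,Cl,Br,I] describes a carbonyl carbon bonded to a halogen — an acyl halide.
The molecule carries an acyl chloride (-C(=O)Cl), whose atoms satisfy every constraint of the query, so the pattern matches.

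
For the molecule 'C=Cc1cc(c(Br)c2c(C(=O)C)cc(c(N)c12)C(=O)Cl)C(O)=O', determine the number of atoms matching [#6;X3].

15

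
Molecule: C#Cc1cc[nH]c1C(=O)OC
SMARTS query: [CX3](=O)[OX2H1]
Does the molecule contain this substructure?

The pattern [CX3](=O)[OX2H1] describes an sp2 carbon double-bonded to O and single-bonded to an -OH oxygen — a carboxylic acid.
The closest candidate here is a methyl-ester group (-C(=O)OCH3), but the singly-bonded O has no H (OX2H0, not OX2H1). No other fragment satisfies the full query, so there is no match.

No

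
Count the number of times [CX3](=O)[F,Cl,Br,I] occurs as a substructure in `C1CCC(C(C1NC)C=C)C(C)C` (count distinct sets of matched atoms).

0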